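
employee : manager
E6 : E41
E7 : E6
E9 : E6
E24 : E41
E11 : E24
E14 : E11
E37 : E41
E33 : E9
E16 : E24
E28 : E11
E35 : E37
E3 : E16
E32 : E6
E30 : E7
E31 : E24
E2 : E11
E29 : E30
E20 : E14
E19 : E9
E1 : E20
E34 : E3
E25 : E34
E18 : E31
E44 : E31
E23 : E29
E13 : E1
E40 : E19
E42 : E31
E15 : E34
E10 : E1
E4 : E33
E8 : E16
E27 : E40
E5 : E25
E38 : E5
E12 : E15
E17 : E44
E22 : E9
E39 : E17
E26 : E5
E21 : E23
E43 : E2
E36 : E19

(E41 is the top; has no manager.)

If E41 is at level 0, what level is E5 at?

6

Chain from E5 up to E41: E5 → E25 → E34 → E3 → E16 → E24 → E41. That is 6 steps up, so E5 is 6 levels below E41.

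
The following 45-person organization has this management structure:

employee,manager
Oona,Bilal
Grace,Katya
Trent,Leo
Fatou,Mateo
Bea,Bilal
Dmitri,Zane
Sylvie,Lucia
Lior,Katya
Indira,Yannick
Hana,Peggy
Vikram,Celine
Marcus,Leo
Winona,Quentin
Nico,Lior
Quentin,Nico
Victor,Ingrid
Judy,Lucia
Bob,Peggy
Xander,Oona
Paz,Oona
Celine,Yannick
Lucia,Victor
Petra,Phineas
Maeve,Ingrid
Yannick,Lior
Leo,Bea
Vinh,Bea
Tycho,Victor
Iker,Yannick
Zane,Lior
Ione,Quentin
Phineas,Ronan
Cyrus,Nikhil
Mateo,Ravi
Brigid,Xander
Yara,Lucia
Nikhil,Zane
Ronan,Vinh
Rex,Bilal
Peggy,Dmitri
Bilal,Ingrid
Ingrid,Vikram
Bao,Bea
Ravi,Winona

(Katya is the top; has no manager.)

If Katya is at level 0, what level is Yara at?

8

Chain from Yara up to Katya: Yara → Lucia → Victor → Ingrid → Vikram → Celine → Yannick → Lior → Katya. That is 8 steps up, so Yara is 8 levels below Katya.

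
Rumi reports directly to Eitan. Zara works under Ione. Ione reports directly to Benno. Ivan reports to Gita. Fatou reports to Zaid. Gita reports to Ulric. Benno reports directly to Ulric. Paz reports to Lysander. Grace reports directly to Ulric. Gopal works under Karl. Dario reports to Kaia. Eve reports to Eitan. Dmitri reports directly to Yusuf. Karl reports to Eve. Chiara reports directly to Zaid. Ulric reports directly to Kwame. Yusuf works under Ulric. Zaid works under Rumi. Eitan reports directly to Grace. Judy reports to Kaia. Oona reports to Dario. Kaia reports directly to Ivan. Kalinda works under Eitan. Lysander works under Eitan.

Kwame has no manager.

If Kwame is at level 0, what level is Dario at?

5

Chain from Dario up to Kwame: Dario → Kaia → Ivan → Gita → Ulric → Kwame. That is 5 steps up, so Dario is 5 levels below Kwame.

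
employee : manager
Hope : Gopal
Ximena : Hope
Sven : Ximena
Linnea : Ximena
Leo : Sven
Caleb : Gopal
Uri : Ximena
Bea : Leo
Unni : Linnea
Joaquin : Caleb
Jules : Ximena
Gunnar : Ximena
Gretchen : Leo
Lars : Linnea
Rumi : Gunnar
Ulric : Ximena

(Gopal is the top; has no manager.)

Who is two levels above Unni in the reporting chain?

Ximena

Unni reports to Linnea, and Linnea reports to Ximena. So Unni's skip-level manager is Ximena.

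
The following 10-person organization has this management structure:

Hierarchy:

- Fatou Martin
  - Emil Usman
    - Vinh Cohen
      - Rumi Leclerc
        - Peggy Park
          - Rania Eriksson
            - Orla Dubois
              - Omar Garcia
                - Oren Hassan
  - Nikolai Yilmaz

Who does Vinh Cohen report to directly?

Vinh Cohen reports directly to Emil Usman.

Emil Usman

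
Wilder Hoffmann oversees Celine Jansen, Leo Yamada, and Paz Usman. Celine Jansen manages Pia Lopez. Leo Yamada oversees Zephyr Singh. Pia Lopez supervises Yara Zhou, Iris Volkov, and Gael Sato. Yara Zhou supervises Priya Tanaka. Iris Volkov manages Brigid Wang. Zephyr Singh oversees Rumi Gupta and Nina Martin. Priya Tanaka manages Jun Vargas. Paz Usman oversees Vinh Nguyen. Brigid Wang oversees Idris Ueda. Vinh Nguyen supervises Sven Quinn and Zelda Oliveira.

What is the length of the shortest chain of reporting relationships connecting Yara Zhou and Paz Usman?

4

Yara Zhou is 3 levels below Wilder Hoffmann, and Paz Usman is 1 level below Wilder Hoffmann (their lowest common manager). The shortest path runs up from Yara Zhou to Wilder Hoffmann and back down to Paz Usman: 3 + 1 = 4 links.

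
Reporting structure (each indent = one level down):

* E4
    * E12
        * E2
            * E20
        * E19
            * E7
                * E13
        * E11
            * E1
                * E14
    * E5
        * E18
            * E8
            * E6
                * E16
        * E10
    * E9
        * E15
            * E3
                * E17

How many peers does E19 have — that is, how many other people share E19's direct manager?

E19 reports to E12. E12's other direct reports are E2, E11 — 2 peers.

2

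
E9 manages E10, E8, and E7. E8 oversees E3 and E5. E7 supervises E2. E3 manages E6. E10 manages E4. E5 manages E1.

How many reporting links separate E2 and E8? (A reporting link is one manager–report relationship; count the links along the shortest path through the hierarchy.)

E2 is 2 levels below E9, and E8 is 1 level below E9 (their lowest common manager). The shortest path runs up from E2 to E9 and back down to E8: 2 + 1 = 3 links.

3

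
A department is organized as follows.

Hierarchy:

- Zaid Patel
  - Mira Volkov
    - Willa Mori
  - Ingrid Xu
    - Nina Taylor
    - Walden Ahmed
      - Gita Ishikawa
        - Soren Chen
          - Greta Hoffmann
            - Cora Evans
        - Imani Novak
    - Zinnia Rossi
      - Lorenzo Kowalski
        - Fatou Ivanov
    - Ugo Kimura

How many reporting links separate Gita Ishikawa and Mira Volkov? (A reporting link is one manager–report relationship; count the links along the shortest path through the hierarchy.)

4

Gita Ishikawa is 3 levels below Zaid Patel, and Mira Volkov is 1 level below Zaid Patel (their lowest common manager). The shortest path runs up from Gita Ishikawa to Zaid Patel and back down to Mira Volkov: 3 + 1 = 4 links.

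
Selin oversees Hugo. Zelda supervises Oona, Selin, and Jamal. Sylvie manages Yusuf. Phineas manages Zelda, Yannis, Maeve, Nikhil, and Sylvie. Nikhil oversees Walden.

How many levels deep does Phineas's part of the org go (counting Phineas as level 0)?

3

The longest chain under Phineas runs Phineas → Zelda → Selin → Hugo, which is 3 levels below Phineas.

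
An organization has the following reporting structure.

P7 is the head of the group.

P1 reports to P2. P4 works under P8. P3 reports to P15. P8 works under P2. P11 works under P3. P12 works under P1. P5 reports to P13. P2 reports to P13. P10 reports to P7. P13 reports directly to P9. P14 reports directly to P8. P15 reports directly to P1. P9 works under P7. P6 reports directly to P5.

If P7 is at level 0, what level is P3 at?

Chain from P3 up to P7: P3 → P15 → P1 → P2 → P13 → P9 → P7. That is 6 steps up, so P3 is 6 levels below P7.

6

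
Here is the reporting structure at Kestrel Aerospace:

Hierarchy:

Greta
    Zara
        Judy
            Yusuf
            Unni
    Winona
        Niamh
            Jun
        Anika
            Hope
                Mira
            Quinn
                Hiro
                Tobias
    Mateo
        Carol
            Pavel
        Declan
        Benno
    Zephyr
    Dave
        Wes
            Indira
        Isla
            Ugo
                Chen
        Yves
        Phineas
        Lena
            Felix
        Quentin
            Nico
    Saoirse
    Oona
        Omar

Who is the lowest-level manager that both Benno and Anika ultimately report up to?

Greta

Benno's chain of managers is Mateo, Greta. Anika's chain of managers is Winona, Greta. The first manager that appears in both chains is Greta.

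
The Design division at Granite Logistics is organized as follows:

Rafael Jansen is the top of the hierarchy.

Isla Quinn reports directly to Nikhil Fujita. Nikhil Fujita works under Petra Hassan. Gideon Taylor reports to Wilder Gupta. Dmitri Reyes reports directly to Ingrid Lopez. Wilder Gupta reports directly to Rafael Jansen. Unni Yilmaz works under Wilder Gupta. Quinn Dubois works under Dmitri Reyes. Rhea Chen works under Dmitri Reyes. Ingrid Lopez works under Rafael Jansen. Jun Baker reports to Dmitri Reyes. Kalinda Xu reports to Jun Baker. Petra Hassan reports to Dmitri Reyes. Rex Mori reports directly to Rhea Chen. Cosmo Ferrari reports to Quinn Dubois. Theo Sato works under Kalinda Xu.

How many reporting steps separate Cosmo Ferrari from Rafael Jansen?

Chain from Cosmo Ferrari up to Rafael Jansen: Cosmo Ferrari → Quinn Dubois → Dmitri Reyes → Ingrid Lopez → Rafael Jansen. That is 4 steps up, so Cosmo Ferrari is 4 levels below Rafael Jansen.

4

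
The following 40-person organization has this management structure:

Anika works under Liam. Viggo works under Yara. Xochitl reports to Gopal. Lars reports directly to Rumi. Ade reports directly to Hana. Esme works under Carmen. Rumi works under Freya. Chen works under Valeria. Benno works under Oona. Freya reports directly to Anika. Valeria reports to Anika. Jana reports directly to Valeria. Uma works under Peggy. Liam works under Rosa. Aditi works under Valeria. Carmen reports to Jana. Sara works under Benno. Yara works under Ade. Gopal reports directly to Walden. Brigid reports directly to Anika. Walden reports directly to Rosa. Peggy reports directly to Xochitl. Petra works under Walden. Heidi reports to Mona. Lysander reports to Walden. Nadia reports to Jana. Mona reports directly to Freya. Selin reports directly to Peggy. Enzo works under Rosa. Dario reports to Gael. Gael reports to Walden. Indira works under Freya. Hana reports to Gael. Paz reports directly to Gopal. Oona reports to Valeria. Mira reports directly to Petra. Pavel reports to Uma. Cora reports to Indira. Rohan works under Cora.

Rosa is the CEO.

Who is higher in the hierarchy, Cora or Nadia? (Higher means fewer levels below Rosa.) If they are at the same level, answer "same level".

Both Cora and Nadia are 5 levels below Rosa.

same level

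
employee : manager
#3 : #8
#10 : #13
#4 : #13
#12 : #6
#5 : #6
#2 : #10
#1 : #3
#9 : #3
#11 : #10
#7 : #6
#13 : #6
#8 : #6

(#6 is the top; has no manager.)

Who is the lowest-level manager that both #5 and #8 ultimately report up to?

#5's chain of managers is #6. #8's chain of managers is #6. The first manager that appears in both chains is #6.

#6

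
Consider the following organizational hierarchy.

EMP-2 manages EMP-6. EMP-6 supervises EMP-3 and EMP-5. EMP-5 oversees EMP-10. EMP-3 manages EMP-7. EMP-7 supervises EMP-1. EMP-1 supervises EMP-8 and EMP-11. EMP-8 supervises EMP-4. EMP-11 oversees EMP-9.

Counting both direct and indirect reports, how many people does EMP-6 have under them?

9

EMP-6 directly manages EMP-5, EMP-3. Under EMP-5: EMP-10 (1). Under EMP-3: EMP-7, EMP-1, EMP-11, EMP-9, EMP-8, EMP-4 (6). So EMP-6's organization is 2 direct reports plus everyone under them: 2 + 7 = 9.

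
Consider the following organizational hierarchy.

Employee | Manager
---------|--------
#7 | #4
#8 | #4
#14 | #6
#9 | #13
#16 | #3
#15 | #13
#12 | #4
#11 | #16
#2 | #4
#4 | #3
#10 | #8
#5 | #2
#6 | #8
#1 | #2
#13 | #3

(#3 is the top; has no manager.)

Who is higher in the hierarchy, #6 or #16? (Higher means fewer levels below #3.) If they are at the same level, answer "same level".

#16

#6 is 3 levels below #3; #16 is 1. #16 is higher.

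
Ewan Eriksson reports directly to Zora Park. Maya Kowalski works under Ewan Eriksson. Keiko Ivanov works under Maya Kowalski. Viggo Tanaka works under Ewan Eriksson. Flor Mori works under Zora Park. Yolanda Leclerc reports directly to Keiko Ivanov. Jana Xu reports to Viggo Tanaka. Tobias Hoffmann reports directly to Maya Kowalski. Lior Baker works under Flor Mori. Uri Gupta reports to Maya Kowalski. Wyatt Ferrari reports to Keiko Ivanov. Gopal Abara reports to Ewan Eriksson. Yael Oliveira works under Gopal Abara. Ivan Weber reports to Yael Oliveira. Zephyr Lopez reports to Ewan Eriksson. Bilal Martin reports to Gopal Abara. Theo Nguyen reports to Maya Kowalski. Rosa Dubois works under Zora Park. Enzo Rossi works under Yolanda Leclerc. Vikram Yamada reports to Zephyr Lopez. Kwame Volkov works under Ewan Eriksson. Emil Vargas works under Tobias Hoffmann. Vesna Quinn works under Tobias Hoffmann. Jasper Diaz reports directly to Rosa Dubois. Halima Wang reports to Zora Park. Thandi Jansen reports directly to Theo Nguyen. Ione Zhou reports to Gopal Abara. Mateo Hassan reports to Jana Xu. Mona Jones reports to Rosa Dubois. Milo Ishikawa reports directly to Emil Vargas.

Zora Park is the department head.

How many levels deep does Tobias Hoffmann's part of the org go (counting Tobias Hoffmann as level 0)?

The longest chain under Tobias Hoffmann runs Tobias Hoffmann → Emil Vargas → Milo Ishikawa, which is 2 levels below Tobias Hoffmann.

2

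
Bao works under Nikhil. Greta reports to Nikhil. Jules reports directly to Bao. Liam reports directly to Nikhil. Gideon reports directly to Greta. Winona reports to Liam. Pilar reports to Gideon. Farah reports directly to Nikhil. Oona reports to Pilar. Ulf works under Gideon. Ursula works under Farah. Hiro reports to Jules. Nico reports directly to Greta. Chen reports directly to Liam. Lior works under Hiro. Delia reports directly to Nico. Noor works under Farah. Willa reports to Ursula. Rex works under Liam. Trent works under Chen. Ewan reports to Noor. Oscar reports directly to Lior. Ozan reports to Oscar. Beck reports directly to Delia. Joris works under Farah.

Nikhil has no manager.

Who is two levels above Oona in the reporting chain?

Oona reports to Pilar, and Pilar reports to Gideon. So Oona's skip-level manager is Gideon.

Gideon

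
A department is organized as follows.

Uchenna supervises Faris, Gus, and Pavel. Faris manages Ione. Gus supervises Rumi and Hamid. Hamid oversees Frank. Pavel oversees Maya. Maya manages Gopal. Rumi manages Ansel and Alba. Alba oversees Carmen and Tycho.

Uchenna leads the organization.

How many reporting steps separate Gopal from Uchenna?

Chain from Gopal up to Uchenna: Gopal → Maya → Pavel → Uchenna. That is 3 steps up, so Gopal is 3 levels below Uchenna.

3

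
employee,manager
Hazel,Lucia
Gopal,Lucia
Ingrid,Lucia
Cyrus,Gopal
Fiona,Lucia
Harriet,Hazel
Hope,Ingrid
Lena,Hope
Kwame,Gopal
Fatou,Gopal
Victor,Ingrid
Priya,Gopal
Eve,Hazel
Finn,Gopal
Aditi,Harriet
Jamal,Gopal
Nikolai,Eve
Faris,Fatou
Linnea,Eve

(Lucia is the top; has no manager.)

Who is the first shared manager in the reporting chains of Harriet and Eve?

Harriet's chain of managers is Hazel, Lucia. Eve's chain of managers is Hazel, Lucia. The first manager that appears in both chains is Hazel.

Hazel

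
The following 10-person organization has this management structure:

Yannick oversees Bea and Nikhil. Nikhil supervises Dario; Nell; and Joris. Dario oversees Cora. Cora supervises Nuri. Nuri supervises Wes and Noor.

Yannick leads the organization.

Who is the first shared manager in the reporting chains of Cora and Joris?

Cora's chain of managers is Dario, Nikhil, Yannick. Joris's chain of managers is Nikhil, Yannick. The first manager that appears in both chains is Nikhil.

Nikhil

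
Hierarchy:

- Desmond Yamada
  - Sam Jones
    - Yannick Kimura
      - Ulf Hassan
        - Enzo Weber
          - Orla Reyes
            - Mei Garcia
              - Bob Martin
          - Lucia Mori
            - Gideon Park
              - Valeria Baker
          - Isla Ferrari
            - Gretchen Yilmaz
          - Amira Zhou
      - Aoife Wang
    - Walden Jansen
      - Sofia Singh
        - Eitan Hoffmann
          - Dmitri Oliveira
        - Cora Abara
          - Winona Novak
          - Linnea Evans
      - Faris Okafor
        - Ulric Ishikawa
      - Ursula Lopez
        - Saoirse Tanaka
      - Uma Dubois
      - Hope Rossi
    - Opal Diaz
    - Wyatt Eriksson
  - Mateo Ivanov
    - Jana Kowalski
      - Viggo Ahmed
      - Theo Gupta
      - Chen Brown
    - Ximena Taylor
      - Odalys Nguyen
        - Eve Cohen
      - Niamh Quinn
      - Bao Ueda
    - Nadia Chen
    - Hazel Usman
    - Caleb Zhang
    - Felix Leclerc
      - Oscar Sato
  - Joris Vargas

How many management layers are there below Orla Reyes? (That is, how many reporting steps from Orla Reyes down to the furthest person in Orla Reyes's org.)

The longest chain under Orla Reyes runs Orla Reyes → Mei Garcia → Bob Martin, which is 2 levels below Orla Reyes.

2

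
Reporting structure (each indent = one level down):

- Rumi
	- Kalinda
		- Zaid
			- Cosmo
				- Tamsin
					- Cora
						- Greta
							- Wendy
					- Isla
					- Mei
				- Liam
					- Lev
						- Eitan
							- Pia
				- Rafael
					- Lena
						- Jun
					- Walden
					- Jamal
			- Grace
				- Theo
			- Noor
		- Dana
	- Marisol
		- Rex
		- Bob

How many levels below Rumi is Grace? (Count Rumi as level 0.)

3

Chain from Grace up to Rumi: Grace → Zaid → Kalinda → Rumi. That is 3 steps up, so Grace is 3 levels below Rumi.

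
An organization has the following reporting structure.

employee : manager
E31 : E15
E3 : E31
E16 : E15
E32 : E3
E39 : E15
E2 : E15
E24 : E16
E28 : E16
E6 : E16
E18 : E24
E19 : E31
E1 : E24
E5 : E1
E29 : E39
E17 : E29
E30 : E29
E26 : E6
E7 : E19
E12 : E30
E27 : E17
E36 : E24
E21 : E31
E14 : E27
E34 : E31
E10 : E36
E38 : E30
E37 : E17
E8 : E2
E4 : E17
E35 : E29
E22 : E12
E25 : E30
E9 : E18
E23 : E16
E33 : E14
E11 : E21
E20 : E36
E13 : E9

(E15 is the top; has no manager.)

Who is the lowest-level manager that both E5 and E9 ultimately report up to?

E5's chain of managers is E1, E24, E16, E15. E9's chain of managers is E18, E24, E16, E15. The first manager that appears in both chains is E24.

E24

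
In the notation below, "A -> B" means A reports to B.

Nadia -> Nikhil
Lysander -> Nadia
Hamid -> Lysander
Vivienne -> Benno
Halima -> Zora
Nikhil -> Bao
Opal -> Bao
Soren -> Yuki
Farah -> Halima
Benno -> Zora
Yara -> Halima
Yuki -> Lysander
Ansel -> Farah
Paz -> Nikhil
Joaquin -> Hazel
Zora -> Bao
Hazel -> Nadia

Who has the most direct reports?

Direct-report counts: Bao has 3; Nikhil has 2; Nadia has 2; Lysander has 2; Yuki has 1; Hazel has 1; Zora has 2; Benno has 1; Halima has 2; Farah has 1. The largest is 3, held by Bao.

Bao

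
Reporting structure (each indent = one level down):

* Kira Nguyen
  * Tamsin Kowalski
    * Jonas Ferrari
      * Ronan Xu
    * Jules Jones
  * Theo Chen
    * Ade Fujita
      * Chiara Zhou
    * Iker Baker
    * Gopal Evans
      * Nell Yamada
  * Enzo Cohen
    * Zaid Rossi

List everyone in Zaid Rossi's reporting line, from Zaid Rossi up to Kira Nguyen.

Zaid Rossi -> Enzo Cohen -> Kira Nguyen

Zaid Rossi reports to Enzo Cohen. Enzo Cohen reports to Kira Nguyen. Kira Nguyen is at the top.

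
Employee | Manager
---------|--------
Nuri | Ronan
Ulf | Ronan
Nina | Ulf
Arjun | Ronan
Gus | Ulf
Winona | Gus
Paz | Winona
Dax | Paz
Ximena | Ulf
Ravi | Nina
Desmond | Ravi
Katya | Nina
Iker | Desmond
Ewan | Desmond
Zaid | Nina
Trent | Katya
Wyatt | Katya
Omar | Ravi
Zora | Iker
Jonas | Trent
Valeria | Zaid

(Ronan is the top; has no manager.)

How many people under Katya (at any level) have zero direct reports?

The people in Katya's organization with no one reporting to them are Wyatt, Jonas. That is 2.

2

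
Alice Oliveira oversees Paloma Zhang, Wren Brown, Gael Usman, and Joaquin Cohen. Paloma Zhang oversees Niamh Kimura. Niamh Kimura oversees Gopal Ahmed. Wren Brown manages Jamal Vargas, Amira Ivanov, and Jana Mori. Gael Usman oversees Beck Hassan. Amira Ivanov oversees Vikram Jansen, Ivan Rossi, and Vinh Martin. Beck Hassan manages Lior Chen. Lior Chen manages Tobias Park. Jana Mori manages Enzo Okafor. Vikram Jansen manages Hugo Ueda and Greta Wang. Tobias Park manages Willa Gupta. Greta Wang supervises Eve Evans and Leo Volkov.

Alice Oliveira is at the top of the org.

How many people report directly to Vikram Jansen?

2

Vikram Jansen directly manages Hugo Ueda, Greta Wang. That is 2 direct reports.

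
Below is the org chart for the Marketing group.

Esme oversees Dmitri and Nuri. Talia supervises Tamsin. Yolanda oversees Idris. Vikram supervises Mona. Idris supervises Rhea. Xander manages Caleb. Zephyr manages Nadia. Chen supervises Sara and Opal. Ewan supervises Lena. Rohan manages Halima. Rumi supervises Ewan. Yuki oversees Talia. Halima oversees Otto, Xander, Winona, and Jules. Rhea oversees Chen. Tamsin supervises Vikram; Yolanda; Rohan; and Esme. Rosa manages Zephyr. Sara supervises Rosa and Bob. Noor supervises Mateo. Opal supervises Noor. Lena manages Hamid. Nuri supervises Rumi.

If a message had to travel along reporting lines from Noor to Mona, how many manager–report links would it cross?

8

Noor is 6 levels below Tamsin, and Mona is 2 levels below Tamsin (their lowest common manager). The shortest path runs up from Noor to Tamsin and back down to Mona: 6 + 2 = 8 links.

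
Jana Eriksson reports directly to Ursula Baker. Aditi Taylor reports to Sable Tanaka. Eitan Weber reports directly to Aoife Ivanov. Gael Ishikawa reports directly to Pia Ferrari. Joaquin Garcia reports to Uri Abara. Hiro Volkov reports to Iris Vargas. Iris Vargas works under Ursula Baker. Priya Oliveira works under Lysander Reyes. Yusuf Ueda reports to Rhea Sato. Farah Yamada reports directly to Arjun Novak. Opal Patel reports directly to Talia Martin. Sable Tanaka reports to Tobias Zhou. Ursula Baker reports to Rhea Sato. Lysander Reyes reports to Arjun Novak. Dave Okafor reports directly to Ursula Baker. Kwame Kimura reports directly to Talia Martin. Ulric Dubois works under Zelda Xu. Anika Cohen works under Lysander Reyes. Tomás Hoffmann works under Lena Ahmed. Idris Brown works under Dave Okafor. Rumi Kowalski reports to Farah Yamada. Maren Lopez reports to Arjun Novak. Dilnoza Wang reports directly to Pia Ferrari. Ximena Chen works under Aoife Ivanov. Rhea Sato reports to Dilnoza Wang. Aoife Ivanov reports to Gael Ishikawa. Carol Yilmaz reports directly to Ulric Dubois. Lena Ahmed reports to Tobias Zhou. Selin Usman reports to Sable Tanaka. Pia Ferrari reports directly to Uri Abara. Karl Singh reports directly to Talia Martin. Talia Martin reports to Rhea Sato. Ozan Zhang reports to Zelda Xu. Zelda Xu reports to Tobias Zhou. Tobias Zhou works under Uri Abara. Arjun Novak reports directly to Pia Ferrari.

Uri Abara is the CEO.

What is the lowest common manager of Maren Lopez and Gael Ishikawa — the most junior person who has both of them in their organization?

Pia Ferrari

Maren Lopez's chain of managers is Arjun Novak, Pia Ferrari, Uri Abara. Gael Ishikawa's chain of managers is Pia Ferrari, Uri Abara. The first manager that appears in both chains is Pia Ferrari.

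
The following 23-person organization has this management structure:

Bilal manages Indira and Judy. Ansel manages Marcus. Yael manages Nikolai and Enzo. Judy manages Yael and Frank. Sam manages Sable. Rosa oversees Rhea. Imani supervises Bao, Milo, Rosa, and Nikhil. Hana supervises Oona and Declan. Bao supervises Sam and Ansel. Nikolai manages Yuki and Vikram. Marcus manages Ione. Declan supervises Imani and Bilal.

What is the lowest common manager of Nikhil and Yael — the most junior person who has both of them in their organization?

Nikhil's chain of managers is Imani, Declan, Hana. Yael's chain of managers is Judy, Bilal, Declan, Hana. The first manager that appears in both chains is Declan.

Declan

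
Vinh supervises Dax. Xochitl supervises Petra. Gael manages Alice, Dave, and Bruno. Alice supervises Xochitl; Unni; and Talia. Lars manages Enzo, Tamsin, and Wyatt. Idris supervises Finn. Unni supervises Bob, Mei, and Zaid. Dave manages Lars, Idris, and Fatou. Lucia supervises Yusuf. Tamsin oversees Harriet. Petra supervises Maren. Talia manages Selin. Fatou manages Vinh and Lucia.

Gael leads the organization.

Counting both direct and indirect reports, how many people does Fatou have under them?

4

Fatou directly manages Vinh, Lucia. Under Vinh: Dax (1). Under Lucia: Yusuf (1). So Fatou's organization is 2 direct reports plus everyone under them: 2 + 2 = 4.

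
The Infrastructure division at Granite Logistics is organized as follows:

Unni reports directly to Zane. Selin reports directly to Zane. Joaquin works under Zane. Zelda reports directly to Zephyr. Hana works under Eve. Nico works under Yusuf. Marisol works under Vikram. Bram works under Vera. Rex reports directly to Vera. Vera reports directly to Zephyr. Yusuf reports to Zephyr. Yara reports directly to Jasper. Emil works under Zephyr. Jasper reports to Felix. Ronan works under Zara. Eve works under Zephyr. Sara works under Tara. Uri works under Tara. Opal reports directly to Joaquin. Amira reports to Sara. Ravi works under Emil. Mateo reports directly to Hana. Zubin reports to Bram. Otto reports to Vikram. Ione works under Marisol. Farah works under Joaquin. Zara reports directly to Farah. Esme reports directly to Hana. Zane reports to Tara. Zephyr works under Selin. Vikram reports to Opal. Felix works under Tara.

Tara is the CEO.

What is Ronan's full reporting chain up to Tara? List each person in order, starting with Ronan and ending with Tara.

Ronan reports to Zara. Zara reports to Farah. Farah reports to Joaquin. Joaquin reports to Zane. Zane reports to Tara. Tara is at the top.

Ronan -> Zara -> Farah -> Joaquin -> Zane -> Tara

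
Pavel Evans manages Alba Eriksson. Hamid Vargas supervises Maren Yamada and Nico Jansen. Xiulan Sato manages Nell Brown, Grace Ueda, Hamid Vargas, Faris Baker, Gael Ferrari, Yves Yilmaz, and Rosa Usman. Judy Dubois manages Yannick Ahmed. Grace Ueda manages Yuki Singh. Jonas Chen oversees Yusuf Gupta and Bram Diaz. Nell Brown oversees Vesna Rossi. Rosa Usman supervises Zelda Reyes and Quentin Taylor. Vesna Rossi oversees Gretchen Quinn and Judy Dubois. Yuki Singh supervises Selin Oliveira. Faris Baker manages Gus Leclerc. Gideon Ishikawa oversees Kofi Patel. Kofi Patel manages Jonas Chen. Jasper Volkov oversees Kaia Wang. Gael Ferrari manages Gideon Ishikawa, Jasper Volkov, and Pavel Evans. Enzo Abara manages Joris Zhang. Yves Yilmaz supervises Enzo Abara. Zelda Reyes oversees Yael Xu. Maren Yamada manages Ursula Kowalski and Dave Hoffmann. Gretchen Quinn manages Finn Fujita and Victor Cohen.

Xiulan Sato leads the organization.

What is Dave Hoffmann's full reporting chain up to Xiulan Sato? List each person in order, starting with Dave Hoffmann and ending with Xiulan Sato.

Dave Hoffmann -> Maren Yamada -> Hamid Vargas -> Xiulan Sato

Dave Hoffmann reports to Maren Yamada. Maren Yamada reports to Hamid Vargas. Hamid Vargas reports to Xiulan Sato. Xiulan Sato is at the top.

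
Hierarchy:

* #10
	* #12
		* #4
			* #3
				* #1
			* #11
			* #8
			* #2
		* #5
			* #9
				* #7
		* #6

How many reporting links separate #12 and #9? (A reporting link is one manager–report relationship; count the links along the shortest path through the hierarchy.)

#9 is in #12's organization: the chain from #9 up to #12 is #9 → #5 → #12, which is 2 links.

2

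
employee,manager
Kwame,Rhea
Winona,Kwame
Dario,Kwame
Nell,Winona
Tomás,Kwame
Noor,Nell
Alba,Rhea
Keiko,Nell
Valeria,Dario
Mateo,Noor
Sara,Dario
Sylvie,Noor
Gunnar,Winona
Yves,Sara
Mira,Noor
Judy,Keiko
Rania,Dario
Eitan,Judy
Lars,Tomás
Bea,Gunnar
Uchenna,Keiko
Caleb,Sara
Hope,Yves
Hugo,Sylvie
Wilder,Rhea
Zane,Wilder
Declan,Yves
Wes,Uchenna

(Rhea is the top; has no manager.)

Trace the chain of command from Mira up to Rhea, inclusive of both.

Mira -> Noor -> Nell -> Winona -> Kwame -> Rhea

Mira reports to Noor. Noor reports to Nell. Nell reports to Winona. Winona reports to Kwame. Kwame reports to Rhea. Rhea is at the top.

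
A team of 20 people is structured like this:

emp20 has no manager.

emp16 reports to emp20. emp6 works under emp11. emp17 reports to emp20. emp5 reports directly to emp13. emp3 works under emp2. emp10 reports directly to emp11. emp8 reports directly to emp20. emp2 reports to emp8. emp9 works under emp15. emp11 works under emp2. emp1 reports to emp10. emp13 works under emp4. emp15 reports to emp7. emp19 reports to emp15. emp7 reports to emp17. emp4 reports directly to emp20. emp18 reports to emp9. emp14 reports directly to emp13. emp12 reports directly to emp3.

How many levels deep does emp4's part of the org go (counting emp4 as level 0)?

The longest chain under emp4 runs emp4 → emp13 → emp5, which is 2 levels below emp4.

2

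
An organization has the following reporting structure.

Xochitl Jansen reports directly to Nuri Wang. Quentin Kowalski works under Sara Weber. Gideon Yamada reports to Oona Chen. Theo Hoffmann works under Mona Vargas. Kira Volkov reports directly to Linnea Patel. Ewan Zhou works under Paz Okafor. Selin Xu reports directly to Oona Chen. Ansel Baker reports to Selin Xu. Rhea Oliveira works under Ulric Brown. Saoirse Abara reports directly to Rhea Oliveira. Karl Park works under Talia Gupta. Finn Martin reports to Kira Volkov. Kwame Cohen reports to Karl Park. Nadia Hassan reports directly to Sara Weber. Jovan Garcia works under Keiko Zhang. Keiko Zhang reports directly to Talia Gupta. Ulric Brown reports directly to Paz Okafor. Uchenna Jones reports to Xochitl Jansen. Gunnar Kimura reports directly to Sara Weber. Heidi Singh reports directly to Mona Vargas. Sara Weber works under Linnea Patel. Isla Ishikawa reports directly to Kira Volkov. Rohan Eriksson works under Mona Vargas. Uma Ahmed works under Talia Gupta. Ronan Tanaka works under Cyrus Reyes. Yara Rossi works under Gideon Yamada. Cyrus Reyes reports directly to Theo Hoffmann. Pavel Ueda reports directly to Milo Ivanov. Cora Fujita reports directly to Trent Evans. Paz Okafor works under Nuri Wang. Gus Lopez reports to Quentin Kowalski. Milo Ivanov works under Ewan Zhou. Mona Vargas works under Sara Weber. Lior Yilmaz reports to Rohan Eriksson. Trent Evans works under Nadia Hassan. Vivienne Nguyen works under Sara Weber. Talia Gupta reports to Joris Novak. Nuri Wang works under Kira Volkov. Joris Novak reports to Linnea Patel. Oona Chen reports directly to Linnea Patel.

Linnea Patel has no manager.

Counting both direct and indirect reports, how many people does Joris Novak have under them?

Joris Novak directly manages Talia Gupta. Under Talia Gupta: Karl Park, Kwame Cohen, Keiko Zhang, Jovan Garcia, Uma Ahmed (5). That's 6 in total.

6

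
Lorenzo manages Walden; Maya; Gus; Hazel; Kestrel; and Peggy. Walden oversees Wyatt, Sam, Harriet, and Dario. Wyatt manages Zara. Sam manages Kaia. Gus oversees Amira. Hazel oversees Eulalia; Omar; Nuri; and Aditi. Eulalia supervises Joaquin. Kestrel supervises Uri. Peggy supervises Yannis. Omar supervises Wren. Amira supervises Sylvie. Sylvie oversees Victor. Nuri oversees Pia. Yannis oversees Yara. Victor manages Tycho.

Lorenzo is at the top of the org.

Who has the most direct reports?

Lorenzo

Direct-report counts: Lorenzo has 6; Peggy has 1; Yannis has 1; Kestrel has 1; Hazel has 4; Nuri has 1; Omar has 1; Eulalia has 1; Gus has 1; Amira has 1; Sylvie has 1; Victor has 1; Walden has 4; Sam has 1; Wyatt has 1. The largest is 6, held by Lorenzo.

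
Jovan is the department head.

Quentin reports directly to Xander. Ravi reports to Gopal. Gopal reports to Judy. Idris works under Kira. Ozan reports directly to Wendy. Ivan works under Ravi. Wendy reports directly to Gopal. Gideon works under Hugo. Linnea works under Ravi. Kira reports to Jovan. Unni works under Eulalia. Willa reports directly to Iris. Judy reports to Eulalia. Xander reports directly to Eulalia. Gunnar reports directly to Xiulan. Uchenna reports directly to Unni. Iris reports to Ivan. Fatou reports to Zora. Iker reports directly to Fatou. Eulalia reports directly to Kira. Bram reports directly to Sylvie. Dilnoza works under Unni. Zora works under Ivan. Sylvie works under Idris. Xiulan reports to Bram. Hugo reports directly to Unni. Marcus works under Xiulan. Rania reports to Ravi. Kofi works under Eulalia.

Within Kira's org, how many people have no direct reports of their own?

12

The people in Kira's organization with no one reporting to them are Marcus, Gunnar, Kofi, Quentin, Ozan, Linnea, Rania, Iker, Willa, Gideon, Dilnoza, Uchenna. That is 12.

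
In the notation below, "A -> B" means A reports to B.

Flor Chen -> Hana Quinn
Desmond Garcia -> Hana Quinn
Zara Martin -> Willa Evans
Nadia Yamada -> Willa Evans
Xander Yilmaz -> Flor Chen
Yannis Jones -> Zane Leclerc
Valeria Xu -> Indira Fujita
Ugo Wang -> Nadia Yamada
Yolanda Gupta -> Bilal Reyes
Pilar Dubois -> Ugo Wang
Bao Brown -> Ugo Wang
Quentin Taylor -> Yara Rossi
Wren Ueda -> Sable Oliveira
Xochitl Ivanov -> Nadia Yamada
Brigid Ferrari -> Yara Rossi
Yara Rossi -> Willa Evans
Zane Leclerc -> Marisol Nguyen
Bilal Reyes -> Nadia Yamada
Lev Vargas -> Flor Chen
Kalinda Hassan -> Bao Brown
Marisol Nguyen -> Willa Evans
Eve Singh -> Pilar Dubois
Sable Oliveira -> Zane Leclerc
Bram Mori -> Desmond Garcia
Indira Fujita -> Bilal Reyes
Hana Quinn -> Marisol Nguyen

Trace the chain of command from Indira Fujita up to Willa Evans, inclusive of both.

Indira Fujita -> Bilal Reyes -> Nadia Yamada -> Willa Evans

Indira Fujita reports to Bilal Reyes. Bilal Reyes reports to Nadia Yamada. Nadia Yamada reports to Willa Evans. Willa Evans is at the top.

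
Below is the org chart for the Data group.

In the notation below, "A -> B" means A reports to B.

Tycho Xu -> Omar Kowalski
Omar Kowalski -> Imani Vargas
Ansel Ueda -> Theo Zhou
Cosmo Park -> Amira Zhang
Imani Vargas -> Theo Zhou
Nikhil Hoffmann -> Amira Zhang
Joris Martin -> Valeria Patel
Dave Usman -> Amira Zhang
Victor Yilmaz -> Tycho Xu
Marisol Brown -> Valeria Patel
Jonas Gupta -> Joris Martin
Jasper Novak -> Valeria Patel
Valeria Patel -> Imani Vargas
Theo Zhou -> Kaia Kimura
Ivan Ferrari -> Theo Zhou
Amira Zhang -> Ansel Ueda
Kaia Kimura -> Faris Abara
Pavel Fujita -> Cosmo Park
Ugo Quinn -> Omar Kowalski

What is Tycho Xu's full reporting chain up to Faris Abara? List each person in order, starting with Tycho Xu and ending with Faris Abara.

Tycho Xu reports to Omar Kowalski. Omar Kowalski reports to Imani Vargas. Imani Vargas reports to Theo Zhou. Theo Zhou reports to Kaia Kimura. Kaia Kimura reports to Faris Abara. Faris Abara is at the top.

Tycho Xu -> Omar Kowalski -> Imani Vargas -> Theo Zhou -> Kaia Kimura -> Faris Abara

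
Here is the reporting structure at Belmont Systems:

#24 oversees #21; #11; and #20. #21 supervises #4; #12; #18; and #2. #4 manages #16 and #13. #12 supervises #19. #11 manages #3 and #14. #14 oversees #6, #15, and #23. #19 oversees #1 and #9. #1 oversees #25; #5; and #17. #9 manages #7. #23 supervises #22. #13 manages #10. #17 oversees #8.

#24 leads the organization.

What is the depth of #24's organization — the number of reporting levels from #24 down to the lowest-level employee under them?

6

The longest chain under #24 runs #24 → #21 → #12 → #19 → #1 → #17 → #8, which is 6 levels below #24.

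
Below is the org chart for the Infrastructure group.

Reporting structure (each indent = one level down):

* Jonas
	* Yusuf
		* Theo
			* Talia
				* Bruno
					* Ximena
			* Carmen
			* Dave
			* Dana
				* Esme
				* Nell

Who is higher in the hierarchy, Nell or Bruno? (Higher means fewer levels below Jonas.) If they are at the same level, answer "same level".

same level

Both Nell and Bruno are 4 levels below Jonas.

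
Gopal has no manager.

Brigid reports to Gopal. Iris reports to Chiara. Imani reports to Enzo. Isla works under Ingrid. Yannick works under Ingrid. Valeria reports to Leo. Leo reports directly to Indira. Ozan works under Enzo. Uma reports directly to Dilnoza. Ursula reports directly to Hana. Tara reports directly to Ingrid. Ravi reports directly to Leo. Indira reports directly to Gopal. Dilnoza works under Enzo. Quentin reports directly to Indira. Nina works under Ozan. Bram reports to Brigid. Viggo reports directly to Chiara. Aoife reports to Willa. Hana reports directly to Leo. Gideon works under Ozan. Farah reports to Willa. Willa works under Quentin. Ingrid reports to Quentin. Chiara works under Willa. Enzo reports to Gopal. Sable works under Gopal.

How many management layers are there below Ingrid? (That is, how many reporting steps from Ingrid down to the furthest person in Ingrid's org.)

1

The longest chain under Ingrid runs Ingrid → Isla, which is 1 level below Ingrid.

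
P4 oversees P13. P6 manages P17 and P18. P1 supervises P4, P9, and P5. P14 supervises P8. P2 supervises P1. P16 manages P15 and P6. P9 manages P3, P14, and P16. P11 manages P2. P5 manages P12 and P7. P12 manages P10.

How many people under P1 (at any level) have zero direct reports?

8

The people in P1's organization with no one reporting to them are P13, P17, P18, P15, P8, P3, P7, P10. That is 8.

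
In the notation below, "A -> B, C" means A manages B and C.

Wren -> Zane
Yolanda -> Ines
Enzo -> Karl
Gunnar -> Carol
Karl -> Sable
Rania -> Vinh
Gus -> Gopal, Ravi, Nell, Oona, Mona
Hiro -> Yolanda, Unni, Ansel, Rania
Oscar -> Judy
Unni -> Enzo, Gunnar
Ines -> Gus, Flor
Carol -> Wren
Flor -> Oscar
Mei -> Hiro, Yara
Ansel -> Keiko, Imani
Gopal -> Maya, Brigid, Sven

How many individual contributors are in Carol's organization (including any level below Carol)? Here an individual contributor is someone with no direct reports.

1

The only person in Carol's organization with no one reporting to them is Zane. That is 1.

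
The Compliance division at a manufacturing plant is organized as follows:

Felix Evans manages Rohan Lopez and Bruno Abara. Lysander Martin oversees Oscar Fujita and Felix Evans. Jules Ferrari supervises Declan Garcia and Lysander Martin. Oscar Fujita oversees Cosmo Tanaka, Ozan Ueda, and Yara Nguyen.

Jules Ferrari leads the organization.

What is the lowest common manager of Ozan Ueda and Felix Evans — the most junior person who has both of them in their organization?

Ozan Ueda's chain of managers is Oscar Fujita, Lysander Martin, Jules Ferrari. Felix Evans's chain of managers is Lysander Martin, Jules Ferrari. The first manager that appears in both chains is Lysander Martin.

Lysander Martin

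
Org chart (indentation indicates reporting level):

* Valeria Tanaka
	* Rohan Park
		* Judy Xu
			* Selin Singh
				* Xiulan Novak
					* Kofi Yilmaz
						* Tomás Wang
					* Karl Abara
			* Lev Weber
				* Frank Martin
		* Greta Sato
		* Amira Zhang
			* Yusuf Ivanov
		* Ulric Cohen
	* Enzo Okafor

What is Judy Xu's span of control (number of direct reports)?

2

Judy Xu directly manages Selin Singh, Lev Weber. That is 2 direct reports.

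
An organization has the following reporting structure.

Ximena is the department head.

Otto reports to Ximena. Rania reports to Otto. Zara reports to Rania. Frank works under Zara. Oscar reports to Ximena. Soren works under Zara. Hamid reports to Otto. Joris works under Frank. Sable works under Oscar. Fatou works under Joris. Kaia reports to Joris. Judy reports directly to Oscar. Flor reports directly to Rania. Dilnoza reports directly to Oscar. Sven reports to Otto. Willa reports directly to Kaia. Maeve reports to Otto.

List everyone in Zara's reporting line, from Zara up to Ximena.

Zara reports to Rania. Rania reports to Otto. Otto reports to Ximena. Ximena is at the top.

Zara -> Rania -> Otto -> Ximena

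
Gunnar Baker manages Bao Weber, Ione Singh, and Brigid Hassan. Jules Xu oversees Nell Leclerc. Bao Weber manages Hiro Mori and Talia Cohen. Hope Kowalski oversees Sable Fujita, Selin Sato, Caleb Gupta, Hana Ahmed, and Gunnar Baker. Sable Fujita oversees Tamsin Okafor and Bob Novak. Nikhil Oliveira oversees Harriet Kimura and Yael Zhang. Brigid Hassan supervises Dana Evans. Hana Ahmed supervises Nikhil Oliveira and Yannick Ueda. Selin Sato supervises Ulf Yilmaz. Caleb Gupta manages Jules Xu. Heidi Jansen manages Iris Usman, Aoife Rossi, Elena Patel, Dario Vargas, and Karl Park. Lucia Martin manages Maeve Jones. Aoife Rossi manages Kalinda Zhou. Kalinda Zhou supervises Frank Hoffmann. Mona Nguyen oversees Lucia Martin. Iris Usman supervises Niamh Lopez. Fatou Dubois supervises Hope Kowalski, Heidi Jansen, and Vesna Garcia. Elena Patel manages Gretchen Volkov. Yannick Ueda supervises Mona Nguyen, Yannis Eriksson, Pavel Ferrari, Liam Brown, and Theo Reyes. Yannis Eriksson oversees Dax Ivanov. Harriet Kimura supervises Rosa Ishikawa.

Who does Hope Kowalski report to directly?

Fatou Dubois

Hope Kowalski reports directly to Fatou Dubois.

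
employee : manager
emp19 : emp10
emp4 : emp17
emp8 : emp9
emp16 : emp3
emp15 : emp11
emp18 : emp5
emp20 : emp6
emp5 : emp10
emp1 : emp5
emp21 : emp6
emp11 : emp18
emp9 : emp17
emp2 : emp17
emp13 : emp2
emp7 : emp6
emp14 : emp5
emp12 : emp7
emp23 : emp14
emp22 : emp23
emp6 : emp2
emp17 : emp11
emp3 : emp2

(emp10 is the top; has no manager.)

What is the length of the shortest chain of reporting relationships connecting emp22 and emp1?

4

emp22 is 3 levels below emp5, and emp1 is 1 level below emp5 (their lowest common manager). The shortest path runs up from emp22 to emp5 and back down to emp1: 3 + 1 = 4 links.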